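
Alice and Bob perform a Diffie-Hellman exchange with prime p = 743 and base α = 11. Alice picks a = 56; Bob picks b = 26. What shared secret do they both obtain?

Bob sends B = α^b mod p = 11^26 mod 743.
11^1 ≡ 11 (mod 743)
11^2 = (11^1)^2 ≡ 11^2 = 121 ≡ 121 (mod 743)
11^4 = (11^2)^2 ≡ 121^2 = 14641 ≡ 524 (mod 743)
11^8 = (11^4)^2 ≡ 524^2 = 274576 ≡ 409 (mod 743)
11^16 = (11^8)^2 ≡ 409^2 = 167281 ≡ 106 (mod 743)
11^26 = 11^16 · 11^8 · 11^2 ≡ 106 · 409 · 121 ≡ 254 (mod 743).
So B = 254. Alice then computes K = B^a mod p = 254^56 mod 743.
254^1 ≡ 254 (mod 743)
254^2 = (254^1)^2 ≡ 254^2 = 64516 ≡ 618 (mod 743)
254^4 = (254^2)^2 ≡ 618^2 = 381924 ≡ 22 (mod 743)
254^8 = (254^4)^2 ≡ 22^2 = 484 ≡ 484 (mod 743)
254^16 = (254^8)^2 ≡ 484^2 = 234256 ≡ 211 (mod 743)
254^32 = (254^16)^2 ≡ 211^2 = 44521 ≡ 684 (mod 743)
254^56 = 254^32 · 254^16 · 254^8 ≡ 684 · 211 · 484 ≡ 414 (mod 743).

414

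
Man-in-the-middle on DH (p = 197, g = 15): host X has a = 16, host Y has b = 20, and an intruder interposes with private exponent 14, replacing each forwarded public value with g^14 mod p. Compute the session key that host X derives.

164

Host X receives an intruder's public value M = 15^14 mod 197 instead of the honest one.
15^1 ≡ 15 (mod 197)
15^2 = (15^1)^2 ≡ 15^2 = 225 ≡ 28 (mod 197)
15^4 = (15^2)^2 ≡ 28^2 = 784 ≡ 193 (mod 197)
15^8 = (15^4)^2 ≡ 193^2 = 37249 ≡ 16 (mod 197)
15^14 = 15^8 · 15^4 · 15^2 ≡ 16 · 193 · 28 ≡ 178 (mod 197).
So M = 178. Host X computes K = M^16 mod 197.
178^1 ≡ 178 (mod 197)
178^2 = (178^1)^2 ≡ 178^2 = 31684 ≡ 164 (mod 197)
178^4 = (178^2)^2 ≡ 164^2 = 26896 ≡ 104 (mod 197)
178^8 = (178^4)^2 ≡ 104^2 = 10816 ≡ 178 (mod 197)
178^16 = (178^8)^2 ≡ 178^2 = 31684 ≡ 164 (mod 197)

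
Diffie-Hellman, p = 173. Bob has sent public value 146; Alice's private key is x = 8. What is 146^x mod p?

52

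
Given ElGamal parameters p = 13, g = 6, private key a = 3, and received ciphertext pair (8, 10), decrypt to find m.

2

Shared mask s = c₁^a mod p = 8^3 mod 13.
8^1 ≡ 8 (mod 13)
8^2 = (8^1)^2 ≡ 8^2 = 64 ≡ 12 (mod 13)
8^3 = 8^2 · 8^1 ≡ 12 · 8 ≡ 5 (mod 13).
So s = 5; s⁻¹ ≡ 8 (mod 13).
m = c₂ · s⁻¹ mod 13 = 10 · 8 mod 13 = 2.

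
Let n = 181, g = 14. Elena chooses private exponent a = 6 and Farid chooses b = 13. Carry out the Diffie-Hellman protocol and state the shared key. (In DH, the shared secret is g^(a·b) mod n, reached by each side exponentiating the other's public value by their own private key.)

27

Elena sends A = g^a mod n = 14^6 mod 181.
14^1 ≡ 14 (mod 181)
14^2 = (14^1)^2 ≡ 14^2 = 196 ≡ 15 (mod 181)
14^4 = (14^2)^2 ≡ 15^2 = 225 ≡ 44 (mod 181)
14^6 = 14^4 · 14^2 ≡ 44 · 15 ≡ 117 (mod 181).
So A = 117. Farid then computes K = A^b mod n = 117^13 mod 181.
117^1 ≡ 117 (mod 181)
117^2 = (117^1)^2 ≡ 117^2 = 13689 ≡ 114 (mod 181)
117^4 = (117^2)^2 ≡ 114^2 = 12996 ≡ 145 (mod 181)
117^8 = (117^4)^2 ≡ 145^2 = 21025 ≡ 29 (mod 181)
117^13 = 117^8 · 117^4 · 117^1 ≡ 29 · 145 · 117 ≡ 27 (mod 181).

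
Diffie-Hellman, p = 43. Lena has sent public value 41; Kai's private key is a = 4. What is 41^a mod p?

16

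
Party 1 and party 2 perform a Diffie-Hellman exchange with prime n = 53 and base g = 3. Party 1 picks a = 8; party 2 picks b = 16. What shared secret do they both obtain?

47

Party 1 sends A = g^a mod n = 3^8 mod 53.
3^1 ≡ 3 (mod 53)
3^2 = (3^1)^2 ≡ 3^2 = 9 ≡ 9 (mod 53)
3^4 = (3^2)^2 ≡ 9^2 = 81 ≡ 28 (mod 53)
3^8 = (3^4)^2 ≡ 28^2 = 784 ≡ 42 (mod 53)
So A = 42. Party 2 then computes K = A^b mod n = 42^16 mod 53.
42^1 ≡ 42 (mod 53)
42^2 = (42^1)^2 ≡ 42^2 = 1764 ≡ 15 (mod 53)
42^4 = (42^2)^2 ≡ 15^2 = 225 ≡ 13 (mod 53)
42^8 = (42^4)^2 ≡ 13^2 = 169 ≡ 10 (mod 53)
42^16 = (42^8)^2 ≡ 10^2 = 100 ≡ 47 (mod 53)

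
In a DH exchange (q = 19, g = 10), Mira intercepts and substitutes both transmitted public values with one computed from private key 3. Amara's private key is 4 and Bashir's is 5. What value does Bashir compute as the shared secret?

Bashir receives Mira's public value M = 10^3 mod 19 instead of the honest one.
10^1 ≡ 10 (mod 19)
10^2 = (10^1)^2 ≡ 10^2 = 100 ≡ 5 (mod 19)
10^3 = 10^2 · 10^1 ≡ 5 · 10 ≡ 12 (mod 19).
So M = 12. Bashir computes K = M^5 mod 19.
12^1 ≡ 12 (mod 19)
12^2 = (12^1)^2 ≡ 12^2 = 144 ≡ 11 (mod 19)
12^4 = (12^2)^2 ≡ 11^2 = 121 ≡ 7 (mod 19)
12^5 = 12^4 · 12^1 ≡ 7 · 12 ≡ 8 (mod 19).

8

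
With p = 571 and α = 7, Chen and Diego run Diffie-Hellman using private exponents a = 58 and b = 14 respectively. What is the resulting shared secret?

545

Diego sends B = α^b mod p = 7^14 mod 571.
7^1 ≡ 7 (mod 571)
7^2 = (7^1)^2 ≡ 7^2 = 49 ≡ 49 (mod 571)
7^4 = (7^2)^2 ≡ 49^2 = 2401 ≡ 117 (mod 571)
7^8 = (7^4)^2 ≡ 117^2 = 13689 ≡ 556 (mod 571)
7^14 = 7^8 · 7^4 · 7^2 ≡ 556 · 117 · 49 ≡ 226 (mod 571).
So B = 226. Chen then computes K = B^a mod p = 226^58 mod 571.
226^1 ≡ 226 (mod 571)
226^2 = (226^1)^2 ≡ 226^2 = 51076 ≡ 257 (mod 571)
226^4 = (226^2)^2 ≡ 257^2 = 66049 ≡ 384 (mod 571)
226^8 = (226^4)^2 ≡ 384^2 = 147456 ≡ 138 (mod 571)
226^16 = (226^8)^2 ≡ 138^2 = 19044 ≡ 201 (mod 571)
226^32 = (226^16)^2 ≡ 201^2 = 40401 ≡ 431 (mod 571)
226^58 = 226^32 · 226^16 · 226^8 · 226^2 ≡ 431 · 201 · 138 · 257 ≡ 545 (mod 571).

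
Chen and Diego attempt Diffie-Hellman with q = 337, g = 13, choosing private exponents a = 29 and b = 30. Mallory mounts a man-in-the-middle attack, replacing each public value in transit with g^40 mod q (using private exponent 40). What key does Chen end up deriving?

256

Chen receives Mallory's public value M = 13^40 mod 337 instead of the honest one.
13^1 ≡ 13 (mod 337)
13^2 = (13^1)^2 ≡ 13^2 = 169 ≡ 169 (mod 337)
13^4 = (13^2)^2 ≡ 169^2 = 28561 ≡ 253 (mod 337)
13^8 = (13^4)^2 ≡ 253^2 = 64009 ≡ 316 (mod 337)
13^16 = (13^8)^2 ≡ 316^2 = 99856 ≡ 104 (mod 337)
13^32 = (13^16)^2 ≡ 104^2 = 10816 ≡ 32 (mod 337)
13^40 = 13^32 · 13^8 ≡ 32 · 316 ≡ 2 (mod 337).
So M = 2. Chen computes K = M^29 mod 337.
2^1 ≡ 2 (mod 337)
2^2 = (2^1)^2 ≡ 2^2 = 4 ≡ 4 (mod 337)
2^4 = (2^2)^2 ≡ 4^2 = 16 ≡ 16 (mod 337)
2^8 = (2^4)^2 ≡ 16^2 = 256 ≡ 256 (mod 337)
2^16 = (2^8)^2 ≡ 256^2 = 65536 ≡ 158 (mod 337)
2^29 = 2^16 · 2^8 · 2^4 · 2^1 ≡ 158 · 256 · 16 · 2 ≡ 256 (mod 337).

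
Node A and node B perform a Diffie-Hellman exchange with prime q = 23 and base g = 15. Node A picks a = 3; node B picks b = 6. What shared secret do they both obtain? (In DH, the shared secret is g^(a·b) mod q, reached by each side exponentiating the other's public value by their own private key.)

12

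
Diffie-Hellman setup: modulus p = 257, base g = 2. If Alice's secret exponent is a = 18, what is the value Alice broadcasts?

4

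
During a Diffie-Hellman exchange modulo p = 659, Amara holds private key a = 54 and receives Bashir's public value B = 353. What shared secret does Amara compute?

Shared key K = 353^54 mod 659.
353^1 ≡ 353 (mod 659)
353^2 = (353^1)^2 ≡ 353^2 = 124609 ≡ 58 (mod 659)
353^4 = (353^2)^2 ≡ 58^2 = 3364 ≡ 69 (mod 659)
353^8 = (353^4)^2 ≡ 69^2 = 4761 ≡ 148 (mod 659)
353^16 = (353^8)^2 ≡ 148^2 = 21904 ≡ 157 (mod 659)
353^32 = (353^16)^2 ≡ 157^2 = 24649 ≡ 266 (mod 659)
353^54 = 353^32 · 353^16 · 353^4 · 353^2 ≡ 266 · 157 · 69 · 58 ≡ 557 (mod 659).

557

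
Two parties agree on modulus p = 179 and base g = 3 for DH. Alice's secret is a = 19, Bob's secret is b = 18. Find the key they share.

Alice sends A = g^a mod p = 3^19 mod 179.
3^1 ≡ 3 (mod 179)
3^2 = (3^1)^2 ≡ 3^2 = 9 ≡ 9 (mod 179)
3^4 = (3^2)^2 ≡ 9^2 = 81 ≡ 81 (mod 179)
3^8 = (3^4)^2 ≡ 81^2 = 6561 ≡ 117 (mod 179)
3^16 = (3^8)^2 ≡ 117^2 = 13689 ≡ 85 (mod 179)
3^19 = 3^16 · 3^2 · 3^1 ≡ 85 · 9 · 3 ≡ 147 (mod 179).
So A = 147. Bob then computes K = A^b mod p = 147^18 mod 179.
147^1 ≡ 147 (mod 179)
147^2 = (147^1)^2 ≡ 147^2 = 21609 ≡ 129 (mod 179)
147^4 = (147^2)^2 ≡ 129^2 = 16641 ≡ 173 (mod 179)
147^8 = (147^4)^2 ≡ 173^2 = 29929 ≡ 36 (mod 179)
147^16 = (147^8)^2 ≡ 36^2 = 1296 ≡ 43 (mod 179)
147^18 = 147^16 · 147^2 ≡ 43 · 129 ≡ 177 (mod 179).

177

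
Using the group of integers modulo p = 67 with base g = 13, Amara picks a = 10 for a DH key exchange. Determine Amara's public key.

39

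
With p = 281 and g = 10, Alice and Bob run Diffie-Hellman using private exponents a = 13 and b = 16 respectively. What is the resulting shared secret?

59

Alice sends A = g^a mod p = 10^13 mod 281.
10^1 ≡ 10 (mod 281)
10^2 = (10^1)^2 ≡ 10^2 = 100 ≡ 100 (mod 281)
10^4 = (10^2)^2 ≡ 100^2 = 10000 ≡ 165 (mod 281)
10^8 = (10^4)^2 ≡ 165^2 = 27225 ≡ 249 (mod 281)
10^13 = 10^8 · 10^4 · 10^1 ≡ 249 · 165 · 10 ≡ 28 (mod 281).
So A = 28. Bob then computes K = A^b mod p = 28^16 mod 281.
28^1 ≡ 28 (mod 281)
28^2 = (28^1)^2 ≡ 28^2 = 784 ≡ 222 (mod 281)
28^4 = (28^2)^2 ≡ 222^2 = 49284 ≡ 109 (mod 281)
28^8 = (28^4)^2 ≡ 109^2 = 11881 ≡ 79 (mod 281)
28^16 = (28^8)^2 ≡ 79^2 = 6241 ≡ 59 (mod 281)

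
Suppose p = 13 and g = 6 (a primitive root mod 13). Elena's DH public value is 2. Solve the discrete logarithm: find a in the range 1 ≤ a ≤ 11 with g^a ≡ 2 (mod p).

5

Try successive powers of 6 modulo 13:
6^1 ≡ 6
6^2 ≡ 10
6^3 ≡ 8
6^4 ≡ 9
6^5 ≡ 2
Found: a = 5.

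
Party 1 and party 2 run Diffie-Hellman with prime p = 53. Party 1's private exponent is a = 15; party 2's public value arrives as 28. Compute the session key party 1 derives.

Shared key K = 28^15 mod 53.
28^1 ≡ 28 (mod 53)
28^2 = (28^1)^2 ≡ 28^2 = 784 ≡ 42 (mod 53)
28^4 = (28^2)^2 ≡ 42^2 = 1764 ≡ 15 (mod 53)
28^8 = (28^4)^2 ≡ 15^2 = 225 ≡ 13 (mod 53)
28^15 = 28^8 · 28^4 · 28^2 · 28^1 ≡ 13 · 15 · 42 · 28 ≡ 42 (mod 53).

42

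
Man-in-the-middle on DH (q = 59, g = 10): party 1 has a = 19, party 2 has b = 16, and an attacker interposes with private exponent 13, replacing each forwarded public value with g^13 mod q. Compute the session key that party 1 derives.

52

Party 1 receives an attacker's public value M = 10^13 mod 59 instead of the honest one.
10^1 ≡ 10 (mod 59)
10^2 = (10^1)^2 ≡ 10^2 = 100 ≡ 41 (mod 59)
10^4 = (10^2)^2 ≡ 41^2 = 1681 ≡ 29 (mod 59)
10^8 = (10^4)^2 ≡ 29^2 = 841 ≡ 15 (mod 59)
10^13 = 10^8 · 10^4 · 10^1 ≡ 15 · 29 · 10 ≡ 43 (mod 59).
So M = 43. Party 1 computes K = M^19 mod 59.
43^1 ≡ 43 (mod 59)
43^2 = (43^1)^2 ≡ 43^2 = 1849 ≡ 20 (mod 59)
43^4 = (43^2)^2 ≡ 20^2 = 400 ≡ 46 (mod 59)
43^8 = (43^4)^2 ≡ 46^2 = 2116 ≡ 51 (mod 59)
43^16 = (43^8)^2 ≡ 51^2 = 2601 ≡ 5 (mod 59)
43^19 = 43^16 · 43^2 · 43^1 ≡ 5 · 20 · 43 ≡ 52 (mod 59).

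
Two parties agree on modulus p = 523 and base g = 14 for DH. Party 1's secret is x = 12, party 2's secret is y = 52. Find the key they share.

496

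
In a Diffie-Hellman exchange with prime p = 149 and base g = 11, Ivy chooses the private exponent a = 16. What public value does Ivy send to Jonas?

Public value = 11^16 mod 149.
11^1 ≡ 11 (mod 149)
11^2 = (11^1)^2 ≡ 11^2 = 121 ≡ 121 (mod 149)
11^4 = (11^2)^2 ≡ 121^2 = 14641 ≡ 39 (mod 149)
11^8 = (11^4)^2 ≡ 39^2 = 1521 ≡ 31 (mod 149)
11^16 = (11^8)^2 ≡ 31^2 = 961 ≡ 67 (mod 149)

67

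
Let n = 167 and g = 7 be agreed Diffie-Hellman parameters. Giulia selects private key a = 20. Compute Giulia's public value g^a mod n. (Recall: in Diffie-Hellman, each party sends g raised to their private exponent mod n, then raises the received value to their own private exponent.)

132

Public value = 7^20 mod 167.
7^1 ≡ 7 (mod 167)
7^2 = (7^1)^2 ≡ 7^2 = 49 ≡ 49 (mod 167)
7^4 = (7^2)^2 ≡ 49^2 = 2401 ≡ 63 (mod 167)
7^8 = (7^4)^2 ≡ 63^2 = 3969 ≡ 128 (mod 167)
7^16 = (7^8)^2 ≡ 128^2 = 16384 ≡ 18 (mod 167)
7^20 = 7^16 · 7^4 ≡ 18 · 63 ≡ 132 (mod 167).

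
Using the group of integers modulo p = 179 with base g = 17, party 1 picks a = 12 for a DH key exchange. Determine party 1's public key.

Public value = 17^12 mod 179.
17^1 ≡ 17 (mod 179)
17^2 = (17^1)^2 ≡ 17^2 = 289 ≡ 110 (mod 179)
17^4 = (17^2)^2 ≡ 110^2 = 12100 ≡ 107 (mod 179)
17^8 = (17^4)^2 ≡ 107^2 = 11449 ≡ 172 (mod 179)
17^12 = 17^8 · 17^4 ≡ 172 · 107 ≡ 146 (mod 179).

146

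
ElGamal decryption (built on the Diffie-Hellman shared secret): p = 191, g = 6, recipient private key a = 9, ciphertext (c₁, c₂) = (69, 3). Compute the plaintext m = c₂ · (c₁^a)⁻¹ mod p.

Shared mask s = c₁^a mod p = 69^9 mod 191.
69^1 ≡ 69 (mod 191)
69^2 = (69^1)^2 ≡ 69^2 = 4761 ≡ 177 (mod 191)
69^4 = (69^2)^2 ≡ 177^2 = 31329 ≡ 5 (mod 191)
69^8 = (69^4)^2 ≡ 5^2 = 25 ≡ 25 (mod 191)
69^9 = 69^8 · 69^1 ≡ 25 · 69 ≡ 6 (mod 191).
So s = 6; s⁻¹ ≡ 32 (mod 191).
m = c₂ · s⁻¹ mod 191 = 3 · 32 mod 191 = 96.

96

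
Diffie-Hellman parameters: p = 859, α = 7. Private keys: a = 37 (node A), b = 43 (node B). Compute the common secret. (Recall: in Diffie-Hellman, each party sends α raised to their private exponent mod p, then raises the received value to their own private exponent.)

483

Node A sends A = α^a mod p = 7^37 mod 859.
7^1 ≡ 7 (mod 859)
7^2 = (7^1)^2 ≡ 7^2 = 49 ≡ 49 (mod 859)
7^4 = (7^2)^2 ≡ 49^2 = 2401 ≡ 683 (mod 859)
7^8 = (7^4)^2 ≡ 683^2 = 466489 ≡ 52 (mod 859)
7^16 = (7^8)^2 ≡ 52^2 = 2704 ≡ 127 (mod 859)
7^32 = (7^16)^2 ≡ 127^2 = 16129 ≡ 667 (mod 859)
7^37 = 7^32 · 7^4 · 7^1 ≡ 667 · 683 · 7 ≡ 319 (mod 859).
So A = 319. Node B then computes K = A^b mod p = 319^43 mod 859.
319^1 ≡ 319 (mod 859)
319^2 = (319^1)^2 ≡ 319^2 = 101761 ≡ 399 (mod 859)
319^4 = (319^2)^2 ≡ 399^2 = 159201 ≡ 286 (mod 859)
319^8 = (319^4)^2 ≡ 286^2 = 81796 ≡ 191 (mod 859)
319^16 = (319^8)^2 ≡ 191^2 = 36481 ≡ 403 (mod 859)
319^32 = (319^16)^2 ≡ 403^2 = 162409 ≡ 58 (mod 859)
319^43 = 319^32 · 319^8 · 319^2 · 319^1 ≡ 58 · 191 · 399 · 319 ≡ 483 (mod 859).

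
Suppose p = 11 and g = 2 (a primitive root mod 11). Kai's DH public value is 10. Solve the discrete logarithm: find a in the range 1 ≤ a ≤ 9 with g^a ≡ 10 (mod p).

Try successive powers of 2 modulo 11:
2^1 ≡ 2
2^2 ≡ 4
2^3 ≡ 8
2^4 ≡ 5
2^5 ≡ 10
Found: a = 5.

5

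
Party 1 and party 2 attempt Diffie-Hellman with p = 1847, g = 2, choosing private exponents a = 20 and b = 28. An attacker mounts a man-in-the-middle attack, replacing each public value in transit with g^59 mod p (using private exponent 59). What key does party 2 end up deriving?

Party 2 receives an attacker's public value M = 2^59 mod 1847 instead of the honest one.
2^1 ≡ 2 (mod 1847)
2^2 = (2^1)^2 ≡ 2^2 = 4 ≡ 4 (mod 1847)
2^4 = (2^2)^2 ≡ 4^2 = 16 ≡ 16 (mod 1847)
2^8 = (2^4)^2 ≡ 16^2 = 256 ≡ 256 (mod 1847)
2^16 = (2^8)^2 ≡ 256^2 = 65536 ≡ 891 (mod 1847)
2^32 = (2^16)^2 ≡ 891^2 = 793881 ≡ 1518 (mod 1847)
2^59 = 2^32 · 2^16 · 2^8 · 2^2 · 2^1 ≡ 1518 · 891 · 256 · 4 · 2 ≡ 208 (mod 1847).
So M = 208. Party 2 computes K = M^28 mod 1847.
208^1 ≡ 208 (mod 1847)
208^2 = (208^1)^2 ≡ 208^2 = 43264 ≡ 783 (mod 1847)
208^4 = (208^2)^2 ≡ 783^2 = 613089 ≡ 1732 (mod 1847)
208^8 = (208^4)^2 ≡ 1732^2 = 2999824 ≡ 296 (mod 1847)
208^16 = (208^8)^2 ≡ 296^2 = 87616 ≡ 807 (mod 1847)
208^28 = 208^16 · 208^8 · 208^4 ≡ 807 · 296 · 1732 ≡ 151 (mod 1847).

151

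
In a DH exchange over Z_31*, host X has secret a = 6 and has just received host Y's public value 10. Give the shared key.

Shared key K = 10^6 mod 31.
10^1 ≡ 10 (mod 31)
10^2 = (10^1)^2 ≡ 10^2 = 100 ≡ 7 (mod 31)
10^4 = (10^2)^2 ≡ 7^2 = 49 ≡ 18 (mod 31)
10^6 = 10^4 · 10^2 ≡ 18 · 7 ≡ 2 (mod 31).

2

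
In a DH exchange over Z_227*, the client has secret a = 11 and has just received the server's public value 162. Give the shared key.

Shared key K = 162^11 mod 227.
162^1 ≡ 162 (mod 227)
162^2 = (162^1)^2 ≡ 162^2 = 26244 ≡ 139 (mod 227)
162^4 = (162^2)^2 ≡ 139^2 = 19321 ≡ 26 (mod 227)
162^8 = (162^4)^2 ≡ 26^2 = 676 ≡ 222 (mod 227)
162^11 = 162^8 · 162^2 · 162^1 ≡ 222 · 139 · 162 ≡ 2 (mod 227).

2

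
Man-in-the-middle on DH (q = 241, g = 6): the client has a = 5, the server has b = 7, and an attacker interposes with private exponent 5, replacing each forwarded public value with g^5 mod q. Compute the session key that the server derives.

177

The server receives an attacker's public value M = 6^5 mod 241 instead of the honest one.
6^1 ≡ 6 (mod 241)
6^2 = (6^1)^2 ≡ 6^2 = 36 ≡ 36 (mod 241)
6^4 = (6^2)^2 ≡ 36^2 = 1296 ≡ 91 (mod 241)
6^5 = 6^4 · 6^1 ≡ 91 · 6 ≡ 64 (mod 241).
So M = 64. The server computes K = M^7 mod 241.
64^1 ≡ 64 (mod 241)
64^2 = (64^1)^2 ≡ 64^2 = 4096 ≡ 240 (mod 241)
64^4 = (64^2)^2 ≡ 240^2 = 57600 ≡ 1 (mod 241)
64^7 = 64^4 · 64^2 · 64^1 ≡ 1 · 240 · 64 ≡ 177 (mod 241).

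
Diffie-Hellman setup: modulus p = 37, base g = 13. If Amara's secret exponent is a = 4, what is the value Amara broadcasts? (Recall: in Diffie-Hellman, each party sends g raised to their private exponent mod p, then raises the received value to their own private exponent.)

Public value = 13^4 mod 37.
13^1 ≡ 13 (mod 37)
13^2 = (13^1)^2 ≡ 13^2 = 169 ≡ 21 (mod 37)
13^4 = (13^2)^2 ≡ 21^2 = 441 ≡ 34 (mod 37)

34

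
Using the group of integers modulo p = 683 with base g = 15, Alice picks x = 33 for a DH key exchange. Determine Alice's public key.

Public value = 15^33 mod 683.
15^1 ≡ 15 (mod 683)
15^2 = (15^1)^2 ≡ 15^2 = 225 ≡ 225 (mod 683)
15^4 = (15^2)^2 ≡ 225^2 = 50625 ≡ 83 (mod 683)
15^8 = (15^4)^2 ≡ 83^2 = 6889 ≡ 59 (mod 683)
15^16 = (15^8)^2 ≡ 59^2 = 3481 ≡ 66 (mod 683)
15^32 = (15^16)^2 ≡ 66^2 = 4356 ≡ 258 (mod 683)
15^33 = 15^32 · 15^1 ≡ 258 · 15 ≡ 455 (mod 683).

455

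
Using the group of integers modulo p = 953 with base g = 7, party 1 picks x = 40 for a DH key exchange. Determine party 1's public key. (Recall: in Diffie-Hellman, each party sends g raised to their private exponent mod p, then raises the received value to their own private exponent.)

203

Public value = 7^40 (mod 953).
7^1 ≡ 7 (mod 953)
7^2 = (7^1)^2 ≡ 7^2 = 49 ≡ 49 (mod 953)
7^4 = (7^2)^2 ≡ 49^2 = 2401 ≡ 495 (mod 953)
7^8 = (7^4)^2 ≡ 495^2 = 245025 ≡ 104 (mod 953)
7^16 = (7^8)^2 ≡ 104^2 = 10816 ≡ 333 (mod 953)
7^32 = (7^16)^2 ≡ 333^2 = 110889 ≡ 341 (mod 953)
7^40 = 7^32 · 7^8 ≡ 341 · 104 ≡ 203 (mod 953).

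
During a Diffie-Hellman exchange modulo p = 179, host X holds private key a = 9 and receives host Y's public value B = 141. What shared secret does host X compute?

169

Shared key K = 141^9 mod 179.
141^1 ≡ 141 (mod 179)
141^2 = (141^1)^2 ≡ 141^2 = 19881 ≡ 12 (mod 179)
141^4 = (141^2)^2 ≡ 12^2 = 144 ≡ 144 (mod 179)
141^8 = (141^4)^2 ≡ 144^2 = 20736 ≡ 151 (mod 179)
141^9 = 141^8 · 141^1 ≡ 151 · 141 ≡ 169 (mod 179).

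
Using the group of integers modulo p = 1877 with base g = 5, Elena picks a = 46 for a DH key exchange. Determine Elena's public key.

1638

Public value = 5^{46} \pmod{1877}.
5^1 ≡ 5 (mod 1877)
5^2 = (5^1)^2 ≡ 5^2 = 25 ≡ 25 (mod 1877)
5^4 = (5^2)^2 ≡ 25^2 = 625 ≡ 625 (mod 1877)
5^8 = (5^4)^2 ≡ 625^2 = 390625 ≡ 209 (mod 1877)
5^16 = (5^8)^2 ≡ 209^2 = 43681 ≡ 510 (mod 1877)
5^32 = (5^16)^2 ≡ 510^2 = 260100 ≡ 1074 (mod 1877)
5^46 = 5^32 · 5^8 · 5^4 · 5^2 ≡ 1074 · 209 · 625 · 25 ≡ 1638 (mod 1877).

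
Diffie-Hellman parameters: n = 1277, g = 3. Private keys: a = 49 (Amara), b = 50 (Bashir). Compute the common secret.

160

Bashir sends B = g^b mod n = 3^50 mod 1277.
3^1 ≡ 3 (mod 1277)
3^2 = (3^1)^2 ≡ 3^2 = 9 ≡ 9 (mod 1277)
3^4 = (3^2)^2 ≡ 9^2 = 81 ≡ 81 (mod 1277)
3^8 = (3^4)^2 ≡ 81^2 = 6561 ≡ 176 (mod 1277)
3^16 = (3^8)^2 ≡ 176^2 = 30976 ≡ 328 (mod 1277)
3^32 = (3^16)^2 ≡ 328^2 = 107584 ≡ 316 (mod 1277)
3^50 = 3^32 · 3^16 · 3^2 ≡ 316 · 328 · 9 ≡ 622 (mod 1277).
So B = 622. Amara then computes K = B^a mod n = 622^49 mod 1277.
622^1 ≡ 622 (mod 1277)
622^2 = (622^1)^2 ≡ 622^2 = 386884 ≡ 1230 (mod 1277)
622^4 = (622^2)^2 ≡ 1230^2 = 1512900 ≡ 932 (mod 1277)
622^8 = (622^4)^2 ≡ 932^2 = 868624 ≡ 264 (mod 1277)
622^16 = (622^8)^2 ≡ 264^2 = 69696 ≡ 738 (mod 1277)
622^32 = (622^16)^2 ≡ 738^2 = 544644 ≡ 642 (mod 1277)
622^49 = 622^32 · 622^16 · 622^1 ≡ 642 · 738 · 622 ≡ 160 (mod 1277).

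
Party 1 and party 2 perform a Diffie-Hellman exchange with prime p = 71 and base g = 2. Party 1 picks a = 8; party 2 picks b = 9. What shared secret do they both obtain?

4

Party 1 sends A = g^a mod p = 2^8 mod 71.
2^1 ≡ 2 (mod 71)
2^2 = (2^1)^2 ≡ 2^2 = 4 ≡ 4 (mod 71)
2^4 = (2^2)^2 ≡ 4^2 = 16 ≡ 16 (mod 71)
2^8 = (2^4)^2 ≡ 16^2 = 256 ≡ 43 (mod 71)
So A = 43. Party 2 then computes K = A^b mod p = 43^9 mod 71.
43^1 ≡ 43 (mod 71)
43^2 = (43^1)^2 ≡ 43^2 = 1849 ≡ 3 (mod 71)
43^4 = (43^2)^2 ≡ 3^2 = 9 ≡ 9 (mod 71)
43^8 = (43^4)^2 ≡ 9^2 = 81 ≡ 10 (mod 71)
43^9 = 43^8 · 43^1 ≡ 10 · 43 ≡ 4 (mod 71).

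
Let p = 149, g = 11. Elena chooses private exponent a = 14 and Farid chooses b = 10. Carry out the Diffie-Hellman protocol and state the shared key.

125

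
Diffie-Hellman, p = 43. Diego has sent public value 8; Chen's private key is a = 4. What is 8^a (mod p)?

Shared key K = 8^4 mod 43.
8^1 ≡ 8 (mod 43)
8^2 = (8^1)^2 ≡ 8^2 = 64 ≡ 21 (mod 43)
8^4 = (8^2)^2 ≡ 21^2 = 441 ≡ 11 (mod 43)

11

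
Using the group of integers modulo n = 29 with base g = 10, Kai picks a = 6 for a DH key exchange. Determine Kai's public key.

Public value = 10^6 (mod 29).
10^1 ≡ 10 (mod 29)
10^2 = (10^1)^2 ≡ 10^2 = 100 ≡ 13 (mod 29)
10^4 = (10^2)^2 ≡ 13^2 = 169 ≡ 24 (mod 29)
10^6 = 10^4 · 10^2 ≡ 24 · 13 ≡ 22 (mod 29).

22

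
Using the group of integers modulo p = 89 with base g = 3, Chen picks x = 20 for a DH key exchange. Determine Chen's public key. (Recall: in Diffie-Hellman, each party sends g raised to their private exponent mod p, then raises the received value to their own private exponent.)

73

Public value = 3^20 mod 89.
3^1 ≡ 3 (mod 89)
3^2 = (3^1)^2 ≡ 3^2 = 9 ≡ 9 (mod 89)
3^4 = (3^2)^2 ≡ 9^2 = 81 ≡ 81 (mod 89)
3^8 = (3^4)^2 ≡ 81^2 = 6561 ≡ 64 (mod 89)
3^16 = (3^8)^2 ≡ 64^2 = 4096 ≡ 2 (mod 89)
3^20 = 3^16 · 3^4 ≡ 2 · 81 ≡ 73 (mod 89).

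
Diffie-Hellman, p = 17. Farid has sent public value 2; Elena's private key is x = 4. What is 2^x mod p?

Shared key K = 2^4 mod 17.
2^1 ≡ 2 (mod 17)
2^2 = (2^1)^2 ≡ 2^2 = 4 ≡ 4 (mod 17)
2^4 = (2^2)^2 ≡ 4^2 = 16 ≡ 16 (mod 17)

16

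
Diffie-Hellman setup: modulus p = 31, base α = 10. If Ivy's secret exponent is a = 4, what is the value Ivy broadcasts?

Public value = 10^4 (mod 31).
10^1 ≡ 10 (mod 31)
10^2 = (10^1)^2 ≡ 10^2 = 100 ≡ 7 (mod 31)
10^4 = (10^2)^2 ≡ 7^2 = 49 ≡ 18 (mod 31)

18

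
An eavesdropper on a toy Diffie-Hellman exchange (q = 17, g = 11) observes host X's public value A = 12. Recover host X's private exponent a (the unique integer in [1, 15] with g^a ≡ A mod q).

Try successive powers of 11 modulo 17:
11^1 ≡ 11
11^2 ≡ 2
11^3 ≡ 5
11^4 ≡ 4
11^5 ≡ 10
11^6 ≡ 8
11^7 ≡ 3
11^8 ≡ 16
11^9 ≡ 6
11^10 ≡ 15
11^11 ≡ 12
Found: a = 11.

11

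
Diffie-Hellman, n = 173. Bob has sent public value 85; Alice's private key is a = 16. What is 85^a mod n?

Shared key K = 85^16 mod 173.
85^1 ≡ 85 (mod 173)
85^2 = (85^1)^2 ≡ 85^2 = 7225 ≡ 132 (mod 173)
85^4 = (85^2)^2 ≡ 132^2 = 17424 ≡ 124 (mod 173)
85^8 = (85^4)^2 ≡ 124^2 = 15376 ≡ 152 (mod 173)
85^16 = (85^8)^2 ≡ 152^2 = 23104 ≡ 95 (mod 173)

95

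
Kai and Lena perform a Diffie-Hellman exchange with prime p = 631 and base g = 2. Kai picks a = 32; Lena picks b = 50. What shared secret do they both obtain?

376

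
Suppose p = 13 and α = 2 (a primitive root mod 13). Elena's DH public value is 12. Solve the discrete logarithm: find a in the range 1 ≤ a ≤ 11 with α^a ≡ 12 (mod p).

6

Try successive powers of 2 modulo 13:
2^1 ≡ 2
2^2 ≡ 4
2^3 ≡ 8
2^4 ≡ 3
2^5 ≡ 6
2^6 ≡ 12
Found: a = 6.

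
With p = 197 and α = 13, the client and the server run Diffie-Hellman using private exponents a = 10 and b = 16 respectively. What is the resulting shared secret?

172

The client sends A = α^a mod p = 13^10 mod 197.
13^1 ≡ 13 (mod 197)
13^2 = (13^1)^2 ≡ 13^2 = 169 ≡ 169 (mod 197)
13^4 = (13^2)^2 ≡ 169^2 = 28561 ≡ 193 (mod 197)
13^8 = (13^4)^2 ≡ 193^2 = 37249 ≡ 16 (mod 197)
13^10 = 13^8 · 13^2 ≡ 16 · 169 ≡ 143 (mod 197).
So A = 143. The server then computes K = A^b mod p = 143^16 mod 197.
143^1 ≡ 143 (mod 197)
143^2 = (143^1)^2 ≡ 143^2 = 20449 ≡ 158 (mod 197)
143^4 = (143^2)^2 ≡ 158^2 = 24964 ≡ 142 (mod 197)
143^8 = (143^4)^2 ≡ 142^2 = 20164 ≡ 70 (mod 197)
143^16 = (143^8)^2 ≡ 70^2 = 4900 ≡ 172 (mod 197)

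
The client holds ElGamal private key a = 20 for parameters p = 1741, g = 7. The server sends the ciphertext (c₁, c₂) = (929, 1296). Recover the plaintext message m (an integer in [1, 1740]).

1612

Shared mask s = c₁^a mod p = 929^20 mod 1741.
929^1 ≡ 929 (mod 1741)
929^2 = (929^1)^2 ≡ 929^2 = 863041 ≡ 1246 (mod 1741)
929^4 = (929^2)^2 ≡ 1246^2 = 1552516 ≡ 1285 (mod 1741)
929^8 = (929^4)^2 ≡ 1285^2 = 1651225 ≡ 757 (mod 1741)
929^16 = (929^8)^2 ≡ 757^2 = 573049 ≡ 260 (mod 1741)
929^20 = 929^16 · 929^4 ≡ 260 · 1285 ≡ 1569 (mod 1741).
So s = 1569; s⁻¹ ≡ 415 (mod 1741).
m = c₂ · s⁻¹ mod 1741 = 1296 · 415 mod 1741 = 1612.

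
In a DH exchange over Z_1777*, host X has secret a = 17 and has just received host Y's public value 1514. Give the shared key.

1539

Shared key K = 1514^17 mod 1777.
1514^1 ≡ 1514 (mod 1777)
1514^2 = (1514^1)^2 ≡ 1514^2 = 2292196 ≡ 1643 (mod 1777)
1514^4 = (1514^2)^2 ≡ 1643^2 = 2699449 ≡ 186 (mod 1777)
1514^8 = (1514^4)^2 ≡ 186^2 = 34596 ≡ 833 (mod 1777)
1514^16 = (1514^8)^2 ≡ 833^2 = 693889 ≡ 859 (mod 1777)
1514^17 = 1514^16 · 1514^1 ≡ 859 · 1514 ≡ 1539 (mod 1777).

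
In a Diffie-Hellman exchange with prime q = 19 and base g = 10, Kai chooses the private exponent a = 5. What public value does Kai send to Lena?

Public value = 10^{5} \pmod{19}.
10^1 ≡ 10 (mod 19)
10^2 = (10^1)^2 ≡ 10^2 = 100 ≡ 5 (mod 19)
10^4 = (10^2)^2 ≡ 5^2 = 25 ≡ 6 (mod 19)
10^5 = 10^4 · 10^1 ≡ 6 · 10 ≡ 3 (mod 19).

3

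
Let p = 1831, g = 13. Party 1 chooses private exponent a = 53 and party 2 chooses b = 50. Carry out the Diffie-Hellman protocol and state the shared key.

Party 2 sends B = g^b mod p = 13^50 mod 1831.
13^1 ≡ 13 (mod 1831)
13^2 = (13^1)^2 ≡ 13^2 = 169 ≡ 169 (mod 1831)
13^4 = (13^2)^2 ≡ 169^2 = 28561 ≡ 1096 (mod 1831)
13^8 = (13^4)^2 ≡ 1096^2 = 1201216 ≡ 80 (mod 1831)
13^16 = (13^8)^2 ≡ 80^2 = 6400 ≡ 907 (mod 1831)
13^32 = (13^16)^2 ≡ 907^2 = 822649 ≡ 530 (mod 1831)
13^50 = 13^32 · 13^16 · 13^2 ≡ 530 · 907 · 169 ≡ 351 (mod 1831).
So B = 351. Party 1 then computes K = B^a mod p = 351^53 mod 1831.
351^1 ≡ 351 (mod 1831)
351^2 = (351^1)^2 ≡ 351^2 = 123201 ≡ 524 (mod 1831)
351^4 = (351^2)^2 ≡ 524^2 = 274576 ≡ 1757 (mod 1831)
351^8 = (351^4)^2 ≡ 1757^2 = 3087049 ≡ 1814 (mod 1831)
351^16 = (351^8)^2 ≡ 1814^2 = 3290596 ≡ 289 (mod 1831)
351^32 = (351^16)^2 ≡ 289^2 = 83521 ≡ 1126 (mod 1831)
351^53 = 351^32 · 351^16 · 351^4 · 351^1 ≡ 1126 · 289 · 1757 · 351 ≡ 1077 (mod 1831).

1077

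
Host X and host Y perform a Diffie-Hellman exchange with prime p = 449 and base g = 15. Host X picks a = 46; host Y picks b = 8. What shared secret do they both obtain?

328

Host X sends A = g^a mod p = 15^46 mod 449.
15^1 ≡ 15 (mod 449)
15^2 = (15^1)^2 ≡ 15^2 = 225 ≡ 225 (mod 449)
15^4 = (15^2)^2 ≡ 225^2 = 50625 ≡ 337 (mod 449)
15^8 = (15^4)^2 ≡ 337^2 = 113569 ≡ 421 (mod 449)
15^16 = (15^8)^2 ≡ 421^2 = 177241 ≡ 335 (mod 449)
15^32 = (15^16)^2 ≡ 335^2 = 112225 ≡ 424 (mod 449)
15^46 = 15^32 · 15^8 · 15^4 · 15^2 ≡ 424 · 421 · 337 · 225 ≡ 312 (mod 449).
So A = 312. Host Y then computes K = A^b mod p = 312^8 mod 449.
312^1 ≡ 312 (mod 449)
312^2 = (312^1)^2 ≡ 312^2 = 97344 ≡ 360 (mod 449)
312^4 = (312^2)^2 ≡ 360^2 = 129600 ≡ 288 (mod 449)
312^8 = (312^4)^2 ≡ 288^2 = 82944 ≡ 328 (mod 449)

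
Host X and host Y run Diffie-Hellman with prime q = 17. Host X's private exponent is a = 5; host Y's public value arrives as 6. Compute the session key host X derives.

7

Shared key K = 6^5 mod 17.
6^1 ≡ 6 (mod 17)
6^2 = (6^1)^2 ≡ 6^2 = 36 ≡ 2 (mod 17)
6^4 = (6^2)^2 ≡ 2^2 = 4 ≡ 4 (mod 17)
6^5 = 6^4 · 6^1 ≡ 4 · 6 ≡ 7 (mod 17).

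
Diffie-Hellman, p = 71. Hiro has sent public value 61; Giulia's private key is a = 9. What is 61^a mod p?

68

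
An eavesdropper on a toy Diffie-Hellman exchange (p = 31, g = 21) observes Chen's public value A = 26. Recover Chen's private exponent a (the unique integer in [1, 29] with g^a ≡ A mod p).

25

Try successive powers of 21 modulo 31:
21^1 ≡ 21
21^2 ≡ 7
21^3 ≡ 23
21^4 ≡ 18
21^5 ≡ 6
21^6 ≡ 2
21^7 ≡ 11
21^8 ≡ 14
21^9 ≡ 15
21^10 ≡ 5
21^11 ≡ 12
21^12 ≡ 4
21^13 ≡ 22
21^14 ≡ 28
21^15 ≡ 30
21^16 ≡ 10
21^17 ≡ 24
21^18 ≡ 8
21^19 ≡ 13
21^20 ≡ 25
21^21 ≡ 29
21^22 ≡ 20
21^23 ≡ 17
21^24 ≡ 16
21^25 ≡ 26
Found: a = 25.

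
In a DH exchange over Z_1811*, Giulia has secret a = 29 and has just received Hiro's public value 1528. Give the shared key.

569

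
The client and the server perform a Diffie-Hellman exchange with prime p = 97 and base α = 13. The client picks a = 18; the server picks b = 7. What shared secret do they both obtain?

18

The server sends B = α^b mod p = 13^7 mod 97.
13^1 ≡ 13 (mod 97)
13^2 = (13^1)^2 ≡ 13^2 = 169 ≡ 72 (mod 97)
13^4 = (13^2)^2 ≡ 72^2 = 5184 ≡ 43 (mod 97)
13^7 = 13^4 · 13^2 · 13^1 ≡ 43 · 72 · 13 ≡ 90 (mod 97).
So B = 90. The client then computes K = B^a mod p = 90^18 mod 97.
90^1 ≡ 90 (mod 97)
90^2 = (90^1)^2 ≡ 90^2 = 8100 ≡ 49 (mod 97)
90^4 = (90^2)^2 ≡ 49^2 = 2401 ≡ 73 (mod 97)
90^8 = (90^4)^2 ≡ 73^2 = 5329 ≡ 91 (mod 97)
90^16 = (90^8)^2 ≡ 91^2 = 8281 ≡ 36 (mod 97)
90^18 = 90^16 · 90^2 ≡ 36 · 49 ≡ 18 (mod 97).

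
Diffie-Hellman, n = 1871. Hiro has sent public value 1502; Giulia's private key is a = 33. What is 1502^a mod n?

614

Shared key K = 1502^33 mod 1871.
1502^1 ≡ 1502 (mod 1871)
1502^2 = (1502^1)^2 ≡ 1502^2 = 2256004 ≡ 1449 (mod 1871)
1502^4 = (1502^2)^2 ≡ 1449^2 = 2099601 ≡ 339 (mod 1871)
1502^8 = (1502^4)^2 ≡ 339^2 = 114921 ≡ 790 (mod 1871)
1502^16 = (1502^8)^2 ≡ 790^2 = 624100 ≡ 1057 (mod 1871)
1502^32 = (1502^16)^2 ≡ 1057^2 = 1117249 ≡ 262 (mod 1871)
1502^33 = 1502^32 · 1502^1 ≡ 262 · 1502 ≡ 614 (mod 1871).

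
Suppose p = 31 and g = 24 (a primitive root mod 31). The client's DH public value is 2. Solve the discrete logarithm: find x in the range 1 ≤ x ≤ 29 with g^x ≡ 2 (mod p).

Try successive powers of 24 modulo 31:
24^1 ≡ 24
24^2 ≡ 18
24^3 ≡ 29
24^4 ≡ 14
24^5 ≡ 26
24^6 ≡ 4
24^7 ≡ 3
24^8 ≡ 10
24^9 ≡ 23
24^10 ≡ 25
24^11 ≡ 11
24^12 ≡ 16
24^13 ≡ 12
24^14 ≡ 9
24^15 ≡ 30
24^16 ≡ 7
24^17 ≡ 13
24^18 ≡ 2
Found: x = 18.

18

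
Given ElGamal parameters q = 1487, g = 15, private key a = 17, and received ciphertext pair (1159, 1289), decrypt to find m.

1357

Shared mask s = c₁^a mod q = 1159^17 mod 1487.
1159^1 ≡ 1159 (mod 1487)
1159^2 = (1159^1)^2 ≡ 1159^2 = 1343281 ≡ 520 (mod 1487)
1159^4 = (1159^2)^2 ≡ 520^2 = 270400 ≡ 1253 (mod 1487)
1159^8 = (1159^4)^2 ≡ 1253^2 = 1570009 ≡ 1224 (mod 1487)
1159^16 = (1159^8)^2 ≡ 1224^2 = 1498176 ≡ 767 (mod 1487)
1159^17 = 1159^16 · 1159^1 ≡ 767 · 1159 ≡ 1214 (mod 1487).
So s = 1214; s⁻¹ ≡ 256 (mod 1487).
m = c₂ · s⁻¹ mod 1487 = 1289 · 256 mod 1487 = 1357.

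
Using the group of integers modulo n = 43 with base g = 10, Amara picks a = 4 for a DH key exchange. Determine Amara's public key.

24

Public value = 10^4 (mod 43).
10^1 ≡ 10 (mod 43)
10^2 = (10^1)^2 ≡ 10^2 = 100 ≡ 14 (mod 43)
10^4 = (10^2)^2 ≡ 14^2 = 196 ≡ 24 (mod 43)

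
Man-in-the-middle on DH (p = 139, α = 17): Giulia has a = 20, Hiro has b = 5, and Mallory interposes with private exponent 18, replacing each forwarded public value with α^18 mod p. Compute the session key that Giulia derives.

Giulia receives Mallory's public value M = 17^18 mod 139 instead of the honest one.
17^1 ≡ 17 (mod 139)
17^2 = (17^1)^2 ≡ 17^2 = 289 ≡ 11 (mod 139)
17^4 = (17^2)^2 ≡ 11^2 = 121 ≡ 121 (mod 139)
17^8 = (17^4)^2 ≡ 121^2 = 14641 ≡ 46 (mod 139)
17^16 = (17^8)^2 ≡ 46^2 = 2116 ≡ 31 (mod 139)
17^18 = 17^16 · 17^2 ≡ 31 · 11 ≡ 63 (mod 139).
So M = 63. Giulia computes K = M^20 mod 139.
63^1 ≡ 63 (mod 139)
63^2 = (63^1)^2 ≡ 63^2 = 3969 ≡ 77 (mod 139)
63^4 = (63^2)^2 ≡ 77^2 = 5929 ≡ 91 (mod 139)
63^8 = (63^4)^2 ≡ 91^2 = 8281 ≡ 80 (mod 139)
63^16 = (63^8)^2 ≡ 80^2 = 6400 ≡ 6 (mod 139)
63^20 = 63^16 · 63^4 ≡ 6 · 91 ≡ 129 (mod 139).

129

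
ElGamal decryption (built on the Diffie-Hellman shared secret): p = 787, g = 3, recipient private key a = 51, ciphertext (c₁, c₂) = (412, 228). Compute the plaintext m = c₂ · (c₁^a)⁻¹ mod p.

486

Shared mask s = c₁^a mod p = 412^51 mod 787.
412^1 ≡ 412 (mod 787)
412^2 = (412^1)^2 ≡ 412^2 = 169744 ≡ 539 (mod 787)
412^4 = (412^2)^2 ≡ 539^2 = 290521 ≡ 118 (mod 787)
412^8 = (412^4)^2 ≡ 118^2 = 13924 ≡ 545 (mod 787)
412^16 = (412^8)^2 ≡ 545^2 = 297025 ≡ 326 (mod 787)
412^32 = (412^16)^2 ≡ 326^2 = 106276 ≡ 31 (mod 787)
412^51 = 412^32 · 412^16 · 412^2 · 412^1 ≡ 31 · 326 · 539 · 412 ≡ 564 (mod 787).
So s = 564; s⁻¹ ≡ 727 (mod 787).
m = c₂ · s⁻¹ mod 787 = 228 · 727 mod 787 = 486.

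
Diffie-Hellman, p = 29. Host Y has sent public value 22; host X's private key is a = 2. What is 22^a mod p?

Shared key K = 22^2 mod 29.
22^1 ≡ 22 (mod 29)
22^2 = (22^1)^2 ≡ 22^2 = 484 ≡ 20 (mod 29)

20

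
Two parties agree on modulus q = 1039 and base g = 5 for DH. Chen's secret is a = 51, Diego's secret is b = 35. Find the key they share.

14

Chen sends A = g^a mod q = 5^51 mod 1039.
5^1 ≡ 5 (mod 1039)
5^2 = (5^1)^2 ≡ 5^2 = 25 ≡ 25 (mod 1039)
5^4 = (5^2)^2 ≡ 25^2 = 625 ≡ 625 (mod 1039)
5^8 = (5^4)^2 ≡ 625^2 = 390625 ≡ 1000 (mod 1039)
5^16 = (5^8)^2 ≡ 1000^2 = 1000000 ≡ 482 (mod 1039)
5^32 = (5^16)^2 ≡ 482^2 = 232324 ≡ 627 (mod 1039)
5^51 = 5^32 · 5^16 · 5^2 · 5^1 ≡ 627 · 482 · 25 · 5 ≡ 788 (mod 1039).
So A = 788. Diego then computes K = A^b mod q = 788^35 mod 1039.
788^1 ≡ 788 (mod 1039)
788^2 = (788^1)^2 ≡ 788^2 = 620944 ≡ 661 (mod 1039)
788^4 = (788^2)^2 ≡ 661^2 = 436921 ≡ 541 (mod 1039)
788^8 = (788^4)^2 ≡ 541^2 = 292681 ≡ 722 (mod 1039)
788^16 = (788^8)^2 ≡ 722^2 = 521284 ≡ 745 (mod 1039)
788^32 = (788^16)^2 ≡ 745^2 = 555025 ≡ 199 (mod 1039)
788^35 = 788^32 · 788^2 · 788^1 ≡ 199 · 661 · 788 ≡ 14 (mod 1039).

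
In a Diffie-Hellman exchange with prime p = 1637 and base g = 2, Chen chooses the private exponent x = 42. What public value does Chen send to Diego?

1107

Public value = 2^42 (mod 1637).
2^1 ≡ 2 (mod 1637)
2^2 = (2^1)^2 ≡ 2^2 = 4 ≡ 4 (mod 1637)
2^4 = (2^2)^2 ≡ 4^2 = 16 ≡ 16 (mod 1637)
2^8 = (2^4)^2 ≡ 16^2 = 256 ≡ 256 (mod 1637)
2^16 = (2^8)^2 ≡ 256^2 = 65536 ≡ 56 (mod 1637)
2^32 = (2^16)^2 ≡ 56^2 = 3136 ≡ 1499 (mod 1637)
2^42 = 2^32 · 2^8 · 2^2 ≡ 1499 · 256 · 4 ≡ 1107 (mod 1637).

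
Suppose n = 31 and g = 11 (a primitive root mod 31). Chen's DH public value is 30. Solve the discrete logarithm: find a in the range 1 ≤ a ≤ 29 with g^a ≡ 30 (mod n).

Try successive powers of 11 modulo 31:
11^1 ≡ 11
11^2 ≡ 28
11^3 ≡ 29
11^4 ≡ 9
11^5 ≡ 6
11^6 ≡ 4
11^7 ≡ 13
11^8 ≡ 19
11^9 ≡ 23
11^10 ≡ 5
11^11 ≡ 24
11^12 ≡ 16
11^13 ≡ 21
11^14 ≡ 14
11^15 ≡ 30
Found: a = 15.

15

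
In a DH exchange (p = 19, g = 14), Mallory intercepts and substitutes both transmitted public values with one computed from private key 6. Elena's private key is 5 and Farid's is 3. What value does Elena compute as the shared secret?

11

Elena receives Mallory's public value M = 14^6 mod 19 instead of the honest one.
14^1 ≡ 14 (mod 19)
14^2 = (14^1)^2 ≡ 14^2 = 196 ≡ 6 (mod 19)
14^4 = (14^2)^2 ≡ 6^2 = 36 ≡ 17 (mod 19)
14^6 = 14^4 · 14^2 ≡ 17 · 6 ≡ 7 (mod 19).
So M = 7. Elena computes K = M^5 mod 19.
7^1 ≡ 7 (mod 19)
7^2 = (7^1)^2 ≡ 7^2 = 49 ≡ 11 (mod 19)
7^4 = (7^2)^2 ≡ 11^2 = 121 ≡ 7 (mod 19)
7^5 = 7^4 · 7^1 ≡ 7 · 7 ≡ 11 (mod 19).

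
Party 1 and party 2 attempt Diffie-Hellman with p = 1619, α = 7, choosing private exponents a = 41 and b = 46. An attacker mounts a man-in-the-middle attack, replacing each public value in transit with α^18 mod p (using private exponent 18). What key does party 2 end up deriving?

927

Party 2 receives an attacker's public value M = 7^18 mod 1619 instead of the honest one.
7^1 ≡ 7 (mod 1619)
7^2 = (7^1)^2 ≡ 7^2 = 49 ≡ 49 (mod 1619)
7^4 = (7^2)^2 ≡ 49^2 = 2401 ≡ 782 (mod 1619)
7^8 = (7^4)^2 ≡ 782^2 = 611524 ≡ 1161 (mod 1619)
7^16 = (7^8)^2 ≡ 1161^2 = 1347921 ≡ 913 (mod 1619)
7^18 = 7^16 · 7^2 ≡ 913 · 49 ≡ 1024 (mod 1619).
So M = 1024. Party 2 computes K = M^46 mod 1619.
1024^1 ≡ 1024 (mod 1619)
1024^2 = (1024^1)^2 ≡ 1024^2 = 1048576 ≡ 1083 (mod 1619)
1024^4 = (1024^2)^2 ≡ 1083^2 = 1172889 ≡ 733 (mod 1619)
1024^8 = (1024^4)^2 ≡ 733^2 = 537289 ≡ 1400 (mod 1619)
1024^16 = (1024^8)^2 ≡ 1400^2 = 1960000 ≡ 1010 (mod 1619)
1024^32 = (1024^16)^2 ≡ 1010^2 = 1020100 ≡ 130 (mod 1619)
1024^46 = 1024^32 · 1024^8 · 1024^4 · 1024^2 ≡ 130 · 1400 · 733 · 1083 ≡ 927 (mod 1619).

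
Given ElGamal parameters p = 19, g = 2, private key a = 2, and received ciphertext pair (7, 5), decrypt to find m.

16

Shared mask s = c₁^a mod p = 7^2 mod 19.
7^1 ≡ 7 (mod 19)
7^2 = (7^1)^2 ≡ 7^2 = 49 ≡ 11 (mod 19)
So s = 11; s⁻¹ ≡ 7 (mod 19).
m = c₂ · s⁻¹ mod 19 = 5 · 7 mod 19 = 16.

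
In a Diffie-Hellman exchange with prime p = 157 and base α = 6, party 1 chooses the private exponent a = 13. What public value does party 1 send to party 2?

135

Public value = 6^{13} \pmod{157}.
6^1 ≡ 6 (mod 157)
6^2 = (6^1)^2 ≡ 6^2 = 36 ≡ 36 (mod 157)
6^4 = (6^2)^2 ≡ 36^2 = 1296 ≡ 40 (mod 157)
6^8 = (6^4)^2 ≡ 40^2 = 1600 ≡ 30 (mod 157)
6^13 = 6^8 · 6^4 · 6^1 ≡ 30 · 40 · 6 ≡ 135 (mod 157).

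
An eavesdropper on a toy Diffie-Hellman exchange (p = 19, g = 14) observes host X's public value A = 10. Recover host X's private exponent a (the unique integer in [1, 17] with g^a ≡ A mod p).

5

Try successive powers of 14 modulo 19:
14^1 ≡ 14
14^2 ≡ 6
14^3 ≡ 8
14^4 ≡ 17
14^5 ≡ 10
Found: a = 5.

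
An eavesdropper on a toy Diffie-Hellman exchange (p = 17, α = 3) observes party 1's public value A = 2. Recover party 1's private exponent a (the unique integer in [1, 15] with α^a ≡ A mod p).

Try successive powers of 3 modulo 17:
3^1 ≡ 3
3^2 ≡ 9
3^3 ≡ 10
3^4 ≡ 13
3^5 ≡ 5
3^6 ≡ 15
3^7 ≡ 11
3^8 ≡ 16
3^9 ≡ 14
3^10 ≡ 8
3^11 ≡ 7
3^12 ≡ 4
3^13 ≡ 12
3^14 ≡ 2
Found: a = 14.

14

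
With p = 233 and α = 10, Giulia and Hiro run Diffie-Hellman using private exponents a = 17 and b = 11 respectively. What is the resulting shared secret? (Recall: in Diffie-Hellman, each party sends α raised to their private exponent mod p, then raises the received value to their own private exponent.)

Hiro sends B = α^b mod p = 10^11 mod 233.
10^1 ≡ 10 (mod 233)
10^2 = (10^1)^2 ≡ 10^2 = 100 ≡ 100 (mod 233)
10^4 = (10^2)^2 ≡ 100^2 = 10000 ≡ 214 (mod 233)
10^8 = (10^4)^2 ≡ 214^2 = 45796 ≡ 128 (mod 233)
10^11 = 10^8 · 10^2 · 10^1 ≡ 128 · 100 · 10 ≡ 83 (mod 233).
So B = 83. Giulia then computes K = B^a mod p = 83^17 mod 233.
83^1 ≡ 83 (mod 233)
83^2 = (83^1)^2 ≡ 83^2 = 6889 ≡ 132 (mod 233)
83^4 = (83^2)^2 ≡ 132^2 = 17424 ≡ 182 (mod 233)
83^8 = (83^4)^2 ≡ 182^2 = 33124 ≡ 38 (mod 233)
83^16 = (83^8)^2 ≡ 38^2 = 1444 ≡ 46 (mod 233)
83^17 = 83^16 · 83^1 ≡ 46 · 83 ≡ 90 (mod 233).

90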